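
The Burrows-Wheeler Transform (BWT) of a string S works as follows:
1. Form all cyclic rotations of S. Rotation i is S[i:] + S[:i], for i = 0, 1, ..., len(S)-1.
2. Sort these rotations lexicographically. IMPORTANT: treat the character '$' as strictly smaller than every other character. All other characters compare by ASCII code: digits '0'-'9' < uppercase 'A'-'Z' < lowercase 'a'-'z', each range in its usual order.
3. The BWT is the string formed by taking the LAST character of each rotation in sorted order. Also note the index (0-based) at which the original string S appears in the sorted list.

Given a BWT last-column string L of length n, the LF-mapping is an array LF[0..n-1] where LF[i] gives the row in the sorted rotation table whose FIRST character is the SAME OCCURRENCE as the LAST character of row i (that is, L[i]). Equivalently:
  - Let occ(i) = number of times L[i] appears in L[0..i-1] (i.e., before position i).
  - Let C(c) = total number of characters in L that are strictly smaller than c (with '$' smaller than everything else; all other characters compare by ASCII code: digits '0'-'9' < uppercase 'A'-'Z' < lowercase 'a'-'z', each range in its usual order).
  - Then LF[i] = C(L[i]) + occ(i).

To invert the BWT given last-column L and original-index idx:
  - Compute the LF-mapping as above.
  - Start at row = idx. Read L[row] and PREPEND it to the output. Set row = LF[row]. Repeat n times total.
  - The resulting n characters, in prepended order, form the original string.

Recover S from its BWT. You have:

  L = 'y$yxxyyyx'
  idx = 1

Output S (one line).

Answer: xxyyyyxy$

Derivation:
LF mapping: 4 0 5 1 2 6 7 8 3
Walk LF starting at row 1, prepending L[row]:
  step 1: row=1, L[1]='$', prepend. Next row=LF[1]=0
  step 2: row=0, L[0]='y', prepend. Next row=LF[0]=4
  step 3: row=4, L[4]='x', prepend. Next row=LF[4]=2
  step 4: row=2, L[2]='y', prepend. Next row=LF[2]=5
  step 5: row=5, L[5]='y', prepend. Next row=LF[5]=6
  step 6: row=6, L[6]='y', prepend. Next row=LF[6]=7
  step 7: row=7, L[7]='y', prepend. Next row=LF[7]=8
  step 8: row=8, L[8]='x', prepend. Next row=LF[8]=3
  step 9: row=3, L[3]='x', prepend. Next row=LF[3]=1
Reversed output: xxyyyyxy$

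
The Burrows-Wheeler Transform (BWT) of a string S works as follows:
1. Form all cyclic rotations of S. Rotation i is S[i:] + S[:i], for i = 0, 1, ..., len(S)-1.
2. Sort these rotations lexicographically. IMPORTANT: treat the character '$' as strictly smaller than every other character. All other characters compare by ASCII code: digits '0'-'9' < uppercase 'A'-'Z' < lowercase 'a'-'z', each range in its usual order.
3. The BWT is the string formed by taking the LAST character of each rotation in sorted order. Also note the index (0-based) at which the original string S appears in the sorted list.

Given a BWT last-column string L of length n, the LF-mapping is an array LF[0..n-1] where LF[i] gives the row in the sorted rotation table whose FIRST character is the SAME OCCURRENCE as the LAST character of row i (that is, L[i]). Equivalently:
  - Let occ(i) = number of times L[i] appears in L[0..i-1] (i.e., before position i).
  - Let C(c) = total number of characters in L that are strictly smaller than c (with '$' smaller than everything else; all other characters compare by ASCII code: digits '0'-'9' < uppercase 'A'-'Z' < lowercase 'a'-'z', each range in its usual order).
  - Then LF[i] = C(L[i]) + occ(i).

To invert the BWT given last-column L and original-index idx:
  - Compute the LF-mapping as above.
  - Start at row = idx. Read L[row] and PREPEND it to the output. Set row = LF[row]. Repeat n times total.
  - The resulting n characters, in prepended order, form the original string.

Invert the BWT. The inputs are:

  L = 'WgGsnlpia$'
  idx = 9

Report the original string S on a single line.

LF mapping: 2 4 1 9 7 6 8 5 3 0
Walk LF starting at row 9, prepending L[row]:
  step 1: row=9, L[9]='$', prepend. Next row=LF[9]=0
  step 2: row=0, L[0]='W', prepend. Next row=LF[0]=2
  step 3: row=2, L[2]='G', prepend. Next row=LF[2]=1
  step 4: row=1, L[1]='g', prepend. Next row=LF[1]=4
  step 5: row=4, L[4]='n', prepend. Next row=LF[4]=7
  step 6: row=7, L[7]='i', prepend. Next row=LF[7]=5
  step 7: row=5, L[5]='l', prepend. Next row=LF[5]=6
  step 8: row=6, L[6]='p', prepend. Next row=LF[6]=8
  step 9: row=8, L[8]='a', prepend. Next row=LF[8]=3
  step 10: row=3, L[3]='s', prepend. Next row=LF[3]=9
Reversed output: saplingGW$

Answer: saplingGW$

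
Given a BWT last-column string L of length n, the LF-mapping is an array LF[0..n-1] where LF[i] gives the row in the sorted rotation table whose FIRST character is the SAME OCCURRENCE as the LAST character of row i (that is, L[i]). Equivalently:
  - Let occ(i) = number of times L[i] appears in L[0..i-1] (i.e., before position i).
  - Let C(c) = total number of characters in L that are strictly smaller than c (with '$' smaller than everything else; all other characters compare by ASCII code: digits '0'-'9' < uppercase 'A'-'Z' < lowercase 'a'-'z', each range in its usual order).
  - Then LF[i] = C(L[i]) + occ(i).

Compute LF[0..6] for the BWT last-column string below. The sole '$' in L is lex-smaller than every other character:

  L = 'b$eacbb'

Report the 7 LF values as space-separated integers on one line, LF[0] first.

Char counts: '$':1, 'a':1, 'b':3, 'c':1, 'e':1
C (first-col start): C('$')=0, C('a')=1, C('b')=2, C('c')=5, C('e')=6
L[0]='b': occ=0, LF[0]=C('b')+0=2+0=2
L[1]='$': occ=0, LF[1]=C('$')+0=0+0=0
L[2]='e': occ=0, LF[2]=C('e')+0=6+0=6
L[3]='a': occ=0, LF[3]=C('a')+0=1+0=1
L[4]='c': occ=0, LF[4]=C('c')+0=5+0=5
L[5]='b': occ=1, LF[5]=C('b')+1=2+1=3
L[6]='b': occ=2, LF[6]=C('b')+2=2+2=4

Answer: 2 0 6 1 5 3 4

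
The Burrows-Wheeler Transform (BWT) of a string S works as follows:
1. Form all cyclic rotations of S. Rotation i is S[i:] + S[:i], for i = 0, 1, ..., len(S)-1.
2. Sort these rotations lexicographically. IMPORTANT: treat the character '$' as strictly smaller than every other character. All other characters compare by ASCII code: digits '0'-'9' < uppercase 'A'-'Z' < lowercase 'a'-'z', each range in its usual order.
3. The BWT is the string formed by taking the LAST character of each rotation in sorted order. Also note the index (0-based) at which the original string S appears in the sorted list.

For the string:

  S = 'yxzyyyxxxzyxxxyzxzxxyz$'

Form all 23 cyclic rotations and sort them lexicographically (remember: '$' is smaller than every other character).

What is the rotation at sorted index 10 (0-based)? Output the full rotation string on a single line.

Answer: xzyyyxxxzyxxxyzxzxxyz$y

Derivation:
All 23 rotations (rotation i = S[i:]+S[:i]):
  rot[0] = yxzyyyxxxzyxxxyzxzxxyz$
  rot[1] = xzyyyxxxzyxxxyzxzxxyz$y
  rot[2] = zyyyxxxzyxxxyzxzxxyz$yx
  rot[3] = yyyxxxzyxxxyzxzxxyz$yxz
  rot[4] = yyxxxzyxxxyzxzxxyz$yxzy
  rot[5] = yxxxzyxxxyzxzxxyz$yxzyy
  rot[6] = xxxzyxxxyzxzxxyz$yxzyyy
  rot[7] = xxzyxxxyzxzxxyz$yxzyyyx
  rot[8] = xzyxxxyzxzxxyz$yxzyyyxx
  rot[9] = zyxxxyzxzxxyz$yxzyyyxxx
  rot[10] = yxxxyzxzxxyz$yxzyyyxxxz
  rot[11] = xxxyzxzxxyz$yxzyyyxxxzy
  rot[12] = xxyzxzxxyz$yxzyyyxxxzyx
  rot[13] = xyzxzxxyz$yxzyyyxxxzyxx
  rot[14] = yzxzxxyz$yxzyyyxxxzyxxx
  rot[15] = zxzxxyz$yxzyyyxxxzyxxxy
  rot[16] = xzxxyz$yxzyyyxxxzyxxxyz
  rot[17] = zxxyz$yxzyyyxxxzyxxxyzx
  rot[18] = xxyz$yxzyyyxxxzyxxxyzxz
  rot[19] = xyz$yxzyyyxxxzyxxxyzxzx
  rot[20] = yz$yxzyyyxxxzyxxxyzxzxx
  rot[21] = z$yxzyyyxxxzyxxxyzxzxxy
  rot[22] = $yxzyyyxxxzyxxxyzxzxxyz
Sorted (with $ < everything):
  sorted[0] = $yxzyyyxxxzyxxxyzxzxxyz
  sorted[1] = xxxyzxzxxyz$yxzyyyxxxzy
  sorted[2] = xxxzyxxxyzxzxxyz$yxzyyy
  sorted[3] = xxyz$yxzyyyxxxzyxxxyzxz
  sorted[4] = xxyzxzxxyz$yxzyyyxxxzyx
  sorted[5] = xxzyxxxyzxzxxyz$yxzyyyx
  sorted[6] = xyz$yxzyyyxxxzyxxxyzxzx
  sorted[7] = xyzxzxxyz$yxzyyyxxxzyxx
  sorted[8] = xzxxyz$yxzyyyxxxzyxxxyz
  sorted[9] = xzyxxxyzxzxxyz$yxzyyyxx
  sorted[10] = xzyyyxxxzyxxxyzxzxxyz$y
  sorted[11] = yxxxyzxzxxyz$yxzyyyxxxz
  sorted[12] = yxxxzyxxxyzxzxxyz$yxzyy
  sorted[13] = yxzyyyxxxzyxxxyzxzxxyz$
  sorted[14] = yyxxxzyxxxyzxzxxyz$yxzy
  sorted[15] = yyyxxxzyxxxyzxzxxyz$yxz
  sorted[16] = yz$yxzyyyxxxzyxxxyzxzxx
  sorted[17] = yzxzxxyz$yxzyyyxxxzyxxx
  sorted[18] = z$yxzyyyxxxzyxxxyzxzxxy
  sorted[19] = zxxyz$yxzyyyxxxzyxxxyzx
  sorted[20] = zxzxxyz$yxzyyyxxxzyxxxy
  sorted[21] = zyxxxyzxzxxyz$yxzyyyxxx
  sorted[22] = zyyyxxxzyxxxyzxzxxyz$yx
sorted[10] = xzyyyxxxzyxxxyzxzxxyz$y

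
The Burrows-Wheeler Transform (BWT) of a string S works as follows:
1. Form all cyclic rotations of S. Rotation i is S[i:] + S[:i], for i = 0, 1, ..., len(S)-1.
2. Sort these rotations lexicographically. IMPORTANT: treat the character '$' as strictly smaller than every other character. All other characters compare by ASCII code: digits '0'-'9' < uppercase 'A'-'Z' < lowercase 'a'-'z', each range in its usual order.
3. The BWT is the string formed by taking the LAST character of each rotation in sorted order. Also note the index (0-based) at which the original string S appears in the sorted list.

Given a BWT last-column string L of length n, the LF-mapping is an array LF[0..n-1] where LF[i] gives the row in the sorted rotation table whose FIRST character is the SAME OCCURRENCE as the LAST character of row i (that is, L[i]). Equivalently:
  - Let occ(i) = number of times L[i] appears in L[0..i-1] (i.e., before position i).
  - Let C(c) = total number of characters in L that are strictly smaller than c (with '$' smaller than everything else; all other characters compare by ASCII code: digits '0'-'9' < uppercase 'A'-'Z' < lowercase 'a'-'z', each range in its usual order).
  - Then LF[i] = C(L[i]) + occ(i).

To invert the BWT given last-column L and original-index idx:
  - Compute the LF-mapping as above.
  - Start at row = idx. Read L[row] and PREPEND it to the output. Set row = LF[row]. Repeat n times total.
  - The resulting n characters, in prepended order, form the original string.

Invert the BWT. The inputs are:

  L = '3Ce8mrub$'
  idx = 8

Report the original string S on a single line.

Answer: umbre8C3$

Derivation:
LF mapping: 1 3 5 2 6 7 8 4 0
Walk LF starting at row 8, prepending L[row]:
  step 1: row=8, L[8]='$', prepend. Next row=LF[8]=0
  step 2: row=0, L[0]='3', prepend. Next row=LF[0]=1
  step 3: row=1, L[1]='C', prepend. Next row=LF[1]=3
  step 4: row=3, L[3]='8', prepend. Next row=LF[3]=2
  step 5: row=2, L[2]='e', prepend. Next row=LF[2]=5
  step 6: row=5, L[5]='r', prepend. Next row=LF[5]=7
  step 7: row=7, L[7]='b', prepend. Next row=LF[7]=4
  step 8: row=4, L[4]='m', prepend. Next row=LF[4]=6
  step 9: row=6, L[6]='u', prepend. Next row=LF[6]=8
Reversed output: umbre8C3$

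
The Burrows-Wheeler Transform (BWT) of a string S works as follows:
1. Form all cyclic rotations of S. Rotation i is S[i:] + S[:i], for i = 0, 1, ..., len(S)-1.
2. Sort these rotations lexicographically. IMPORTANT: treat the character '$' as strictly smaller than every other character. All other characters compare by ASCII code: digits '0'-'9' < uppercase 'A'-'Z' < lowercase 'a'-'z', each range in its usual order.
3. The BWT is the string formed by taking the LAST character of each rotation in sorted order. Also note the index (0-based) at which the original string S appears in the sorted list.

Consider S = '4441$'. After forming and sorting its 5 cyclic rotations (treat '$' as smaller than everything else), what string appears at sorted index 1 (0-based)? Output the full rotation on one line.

All 5 rotations (rotation i = S[i:]+S[:i]):
  rot[0] = 4441$
  rot[1] = 441$4
  rot[2] = 41$44
  rot[3] = 1$444
  rot[4] = $4441
Sorted (with $ < everything):
  sorted[0] = $4441
  sorted[1] = 1$444
  sorted[2] = 41$44
  sorted[3] = 441$4
  sorted[4] = 4441$
sorted[1] = 1$444

Answer: 1$444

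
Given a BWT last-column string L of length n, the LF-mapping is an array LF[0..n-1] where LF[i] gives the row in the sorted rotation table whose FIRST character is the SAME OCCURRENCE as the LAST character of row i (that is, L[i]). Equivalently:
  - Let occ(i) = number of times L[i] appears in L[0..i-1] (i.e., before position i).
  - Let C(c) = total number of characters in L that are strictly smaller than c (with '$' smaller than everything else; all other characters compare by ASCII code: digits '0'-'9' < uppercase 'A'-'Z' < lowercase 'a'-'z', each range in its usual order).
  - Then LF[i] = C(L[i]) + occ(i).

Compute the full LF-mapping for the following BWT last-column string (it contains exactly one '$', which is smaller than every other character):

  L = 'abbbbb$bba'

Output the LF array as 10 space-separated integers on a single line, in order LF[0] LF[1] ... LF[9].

Char counts: '$':1, 'a':2, 'b':7
C (first-col start): C('$')=0, C('a')=1, C('b')=3
L[0]='a': occ=0, LF[0]=C('a')+0=1+0=1
L[1]='b': occ=0, LF[1]=C('b')+0=3+0=3
L[2]='b': occ=1, LF[2]=C('b')+1=3+1=4
L[3]='b': occ=2, LF[3]=C('b')+2=3+2=5
L[4]='b': occ=3, LF[4]=C('b')+3=3+3=6
L[5]='b': occ=4, LF[5]=C('b')+4=3+4=7
L[6]='$': occ=0, LF[6]=C('$')+0=0+0=0
L[7]='b': occ=5, LF[7]=C('b')+5=3+5=8
L[8]='b': occ=6, LF[8]=C('b')+6=3+6=9
L[9]='a': occ=1, LF[9]=C('a')+1=1+1=2

Answer: 1 3 4 5 6 7 0 8 9 2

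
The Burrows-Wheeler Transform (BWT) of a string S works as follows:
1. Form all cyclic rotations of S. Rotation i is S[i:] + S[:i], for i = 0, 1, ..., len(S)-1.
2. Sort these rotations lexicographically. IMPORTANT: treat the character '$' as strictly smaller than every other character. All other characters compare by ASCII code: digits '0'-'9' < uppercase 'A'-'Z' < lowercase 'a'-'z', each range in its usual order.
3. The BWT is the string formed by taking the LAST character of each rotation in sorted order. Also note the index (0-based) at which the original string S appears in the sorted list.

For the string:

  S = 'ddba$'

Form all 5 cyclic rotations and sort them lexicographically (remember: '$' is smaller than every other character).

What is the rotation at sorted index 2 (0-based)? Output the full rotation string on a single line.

All 5 rotations (rotation i = S[i:]+S[:i]):
  rot[0] = ddba$
  rot[1] = dba$d
  rot[2] = ba$dd
  rot[3] = a$ddb
  rot[4] = $ddba
Sorted (with $ < everything):
  sorted[0] = $ddba
  sorted[1] = a$ddb
  sorted[2] = ba$dd
  sorted[3] = dba$d
  sorted[4] = ddba$
sorted[2] = ba$dd

Answer: ba$dd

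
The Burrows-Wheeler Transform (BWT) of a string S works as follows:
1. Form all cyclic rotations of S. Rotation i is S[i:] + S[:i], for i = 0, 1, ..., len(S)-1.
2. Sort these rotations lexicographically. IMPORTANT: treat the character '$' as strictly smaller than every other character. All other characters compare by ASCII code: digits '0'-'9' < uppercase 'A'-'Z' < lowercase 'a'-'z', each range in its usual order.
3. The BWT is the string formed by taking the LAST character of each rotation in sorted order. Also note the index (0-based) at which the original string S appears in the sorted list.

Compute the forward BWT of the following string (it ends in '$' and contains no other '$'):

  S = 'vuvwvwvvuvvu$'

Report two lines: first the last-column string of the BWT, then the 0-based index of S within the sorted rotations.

Answer: uvvvvv$uwwuvv
6

Derivation:
All 13 rotations (rotation i = S[i:]+S[:i]):
  rot[0] = vuvwvwvvuvvu$
  rot[1] = uvwvwvvuvvu$v
  rot[2] = vwvwvvuvvu$vu
  rot[3] = wvwvvuvvu$vuv
  rot[4] = vwvvuvvu$vuvw
  rot[5] = wvvuvvu$vuvwv
  rot[6] = vvuvvu$vuvwvw
  rot[7] = vuvvu$vuvwvwv
  rot[8] = uvvu$vuvwvwvv
  rot[9] = vvu$vuvwvwvvu
  rot[10] = vu$vuvwvwvvuv
  rot[11] = u$vuvwvwvvuvv
  rot[12] = $vuvwvwvvuvvu
Sorted (with $ < everything):
  sorted[0] = $vuvwvwvvuvvu  (last char: 'u')
  sorted[1] = u$vuvwvwvvuvv  (last char: 'v')
  sorted[2] = uvvu$vuvwvwvv  (last char: 'v')
  sorted[3] = uvwvwvvuvvu$v  (last char: 'v')
  sorted[4] = vu$vuvwvwvvuv  (last char: 'v')
  sorted[5] = vuvvu$vuvwvwv  (last char: 'v')
  sorted[6] = vuvwvwvvuvvu$  (last char: '$')
  sorted[7] = vvu$vuvwvwvvu  (last char: 'u')
  sorted[8] = vvuvvu$vuvwvw  (last char: 'w')
  sorted[9] = vwvvuvvu$vuvw  (last char: 'w')
  sorted[10] = vwvwvvuvvu$vu  (last char: 'u')
  sorted[11] = wvvuvvu$vuvwv  (last char: 'v')
  sorted[12] = wvwvvuvvu$vuv  (last char: 'v')
Last column: uvvvvv$uwwuvv
Original string S is at sorted index 6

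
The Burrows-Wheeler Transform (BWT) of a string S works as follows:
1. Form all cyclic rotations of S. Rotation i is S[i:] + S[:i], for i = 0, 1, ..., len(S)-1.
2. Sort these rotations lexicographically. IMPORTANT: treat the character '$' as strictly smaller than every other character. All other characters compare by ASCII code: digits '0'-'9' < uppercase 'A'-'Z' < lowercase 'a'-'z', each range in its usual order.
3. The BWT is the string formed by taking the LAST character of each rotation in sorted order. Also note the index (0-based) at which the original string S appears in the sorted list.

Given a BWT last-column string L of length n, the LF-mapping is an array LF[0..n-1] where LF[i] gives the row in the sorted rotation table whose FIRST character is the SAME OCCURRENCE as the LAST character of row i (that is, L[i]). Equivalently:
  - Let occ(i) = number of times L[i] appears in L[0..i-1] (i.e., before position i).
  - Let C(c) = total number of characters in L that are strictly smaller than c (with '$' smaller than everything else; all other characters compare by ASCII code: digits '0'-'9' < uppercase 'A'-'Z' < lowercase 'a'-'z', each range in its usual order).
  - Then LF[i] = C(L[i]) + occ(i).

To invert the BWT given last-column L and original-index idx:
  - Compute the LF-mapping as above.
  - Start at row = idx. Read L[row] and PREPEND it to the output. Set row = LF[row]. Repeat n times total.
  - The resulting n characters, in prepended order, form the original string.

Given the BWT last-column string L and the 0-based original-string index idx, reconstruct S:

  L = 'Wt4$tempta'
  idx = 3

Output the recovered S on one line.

Answer: attempt4W$

Derivation:
LF mapping: 2 7 1 0 8 4 5 6 9 3
Walk LF starting at row 3, prepending L[row]:
  step 1: row=3, L[3]='$', prepend. Next row=LF[3]=0
  step 2: row=0, L[0]='W', prepend. Next row=LF[0]=2
  step 3: row=2, L[2]='4', prepend. Next row=LF[2]=1
  step 4: row=1, L[1]='t', prepend. Next row=LF[1]=7
  step 5: row=7, L[7]='p', prepend. Next row=LF[7]=6
  step 6: row=6, L[6]='m', prepend. Next row=LF[6]=5
  step 7: row=5, L[5]='e', prepend. Next row=LF[5]=4
  step 8: row=4, L[4]='t', prepend. Next row=LF[4]=8
  step 9: row=8, L[8]='t', prepend. Next row=LF[8]=9
  step 10: row=9, L[9]='a', prepend. Next row=LF[9]=3
Reversed output: attempt4W$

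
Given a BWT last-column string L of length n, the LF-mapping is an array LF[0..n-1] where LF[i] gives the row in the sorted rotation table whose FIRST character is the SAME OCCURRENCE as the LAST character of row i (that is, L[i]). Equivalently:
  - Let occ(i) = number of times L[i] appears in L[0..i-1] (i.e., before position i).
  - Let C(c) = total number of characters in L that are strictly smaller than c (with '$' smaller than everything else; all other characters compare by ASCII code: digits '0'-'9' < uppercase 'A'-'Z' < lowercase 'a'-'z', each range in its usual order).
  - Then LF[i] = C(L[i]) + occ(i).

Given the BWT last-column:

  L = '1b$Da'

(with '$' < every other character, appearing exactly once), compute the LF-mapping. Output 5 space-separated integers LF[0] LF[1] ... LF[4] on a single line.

Char counts: '$':1, '1':1, 'D':1, 'a':1, 'b':1
C (first-col start): C('$')=0, C('1')=1, C('D')=2, C('a')=3, C('b')=4
L[0]='1': occ=0, LF[0]=C('1')+0=1+0=1
L[1]='b': occ=0, LF[1]=C('b')+0=4+0=4
L[2]='$': occ=0, LF[2]=C('$')+0=0+0=0
L[3]='D': occ=0, LF[3]=C('D')+0=2+0=2
L[4]='a': occ=0, LF[4]=C('a')+0=3+0=3

Answer: 1 4 0 2 3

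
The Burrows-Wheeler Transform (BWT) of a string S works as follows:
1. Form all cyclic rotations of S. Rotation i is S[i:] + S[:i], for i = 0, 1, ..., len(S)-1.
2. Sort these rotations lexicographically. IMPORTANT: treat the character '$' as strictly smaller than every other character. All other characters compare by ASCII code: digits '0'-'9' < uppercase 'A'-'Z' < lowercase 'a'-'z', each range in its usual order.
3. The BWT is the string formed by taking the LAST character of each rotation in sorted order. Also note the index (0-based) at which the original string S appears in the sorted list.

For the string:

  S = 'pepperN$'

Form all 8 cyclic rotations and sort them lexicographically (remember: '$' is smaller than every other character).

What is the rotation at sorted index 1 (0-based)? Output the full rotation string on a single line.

Answer: N$pepper

Derivation:
All 8 rotations (rotation i = S[i:]+S[:i]):
  rot[0] = pepperN$
  rot[1] = epperN$p
  rot[2] = pperN$pe
  rot[3] = perN$pep
  rot[4] = erN$pepp
  rot[5] = rN$peppe
  rot[6] = N$pepper
  rot[7] = $pepperN
Sorted (with $ < everything):
  sorted[0] = $pepperN
  sorted[1] = N$pepper
  sorted[2] = epperN$p
  sorted[3] = erN$pepp
  sorted[4] = pepperN$
  sorted[5] = perN$pep
  sorted[6] = pperN$pe
  sorted[7] = rN$peppe
sorted[1] = N$pepper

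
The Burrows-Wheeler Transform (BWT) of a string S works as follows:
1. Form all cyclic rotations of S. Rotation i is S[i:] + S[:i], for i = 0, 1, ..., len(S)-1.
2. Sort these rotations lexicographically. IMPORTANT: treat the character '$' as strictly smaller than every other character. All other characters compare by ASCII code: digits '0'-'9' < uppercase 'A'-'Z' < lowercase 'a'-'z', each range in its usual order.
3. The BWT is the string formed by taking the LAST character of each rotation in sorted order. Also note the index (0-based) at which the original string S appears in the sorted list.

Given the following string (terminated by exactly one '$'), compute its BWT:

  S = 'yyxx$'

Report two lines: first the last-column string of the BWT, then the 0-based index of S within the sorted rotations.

Answer: xxyy$
4

Derivation:
All 5 rotations (rotation i = S[i:]+S[:i]):
  rot[0] = yyxx$
  rot[1] = yxx$y
  rot[2] = xx$yy
  rot[3] = x$yyx
  rot[4] = $yyxx
Sorted (with $ < everything):
  sorted[0] = $yyxx  (last char: 'x')
  sorted[1] = x$yyx  (last char: 'x')
  sorted[2] = xx$yy  (last char: 'y')
  sorted[3] = yxx$y  (last char: 'y')
  sorted[4] = yyxx$  (last char: '$')
Last column: xxyy$
Original string S is at sorted index 4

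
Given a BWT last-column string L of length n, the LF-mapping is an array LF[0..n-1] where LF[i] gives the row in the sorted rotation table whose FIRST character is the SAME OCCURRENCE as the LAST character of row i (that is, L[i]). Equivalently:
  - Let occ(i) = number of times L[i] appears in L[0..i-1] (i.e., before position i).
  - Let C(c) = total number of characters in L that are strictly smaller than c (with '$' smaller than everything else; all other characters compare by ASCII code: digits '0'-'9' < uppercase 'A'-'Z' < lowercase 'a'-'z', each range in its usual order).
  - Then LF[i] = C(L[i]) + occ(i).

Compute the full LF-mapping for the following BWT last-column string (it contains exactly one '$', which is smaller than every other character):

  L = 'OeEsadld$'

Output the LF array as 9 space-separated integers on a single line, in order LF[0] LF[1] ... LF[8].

Answer: 2 6 1 8 3 4 7 5 0

Derivation:
Char counts: '$':1, 'E':1, 'O':1, 'a':1, 'd':2, 'e':1, 'l':1, 's':1
C (first-col start): C('$')=0, C('E')=1, C('O')=2, C('a')=3, C('d')=4, C('e')=6, C('l')=7, C('s')=8
L[0]='O': occ=0, LF[0]=C('O')+0=2+0=2
L[1]='e': occ=0, LF[1]=C('e')+0=6+0=6
L[2]='E': occ=0, LF[2]=C('E')+0=1+0=1
L[3]='s': occ=0, LF[3]=C('s')+0=8+0=8
L[4]='a': occ=0, LF[4]=C('a')+0=3+0=3
L[5]='d': occ=0, LF[5]=C('d')+0=4+0=4
L[6]='l': occ=0, LF[6]=C('l')+0=7+0=7
L[7]='d': occ=1, LF[7]=C('d')+1=4+1=5
L[8]='$': occ=0, LF[8]=C('$')+0=0+0=0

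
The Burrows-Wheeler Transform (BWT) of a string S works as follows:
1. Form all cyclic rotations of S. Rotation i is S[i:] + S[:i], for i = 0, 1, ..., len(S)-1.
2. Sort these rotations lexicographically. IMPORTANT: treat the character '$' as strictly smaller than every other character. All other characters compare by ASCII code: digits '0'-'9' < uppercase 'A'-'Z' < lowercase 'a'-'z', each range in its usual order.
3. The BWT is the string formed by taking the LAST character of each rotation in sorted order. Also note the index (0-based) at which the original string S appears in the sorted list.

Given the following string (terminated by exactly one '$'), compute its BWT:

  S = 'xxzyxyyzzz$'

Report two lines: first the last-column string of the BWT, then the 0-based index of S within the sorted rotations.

All 11 rotations (rotation i = S[i:]+S[:i]):
  rot[0] = xxzyxyyzzz$
  rot[1] = xzyxyyzzz$x
  rot[2] = zyxyyzzz$xx
  rot[3] = yxyyzzz$xxz
  rot[4] = xyyzzz$xxzy
  rot[5] = yyzzz$xxzyx
  rot[6] = yzzz$xxzyxy
  rot[7] = zzz$xxzyxyy
  rot[8] = zz$xxzyxyyz
  rot[9] = z$xxzyxyyzz
  rot[10] = $xxzyxyyzzz
Sorted (with $ < everything):
  sorted[0] = $xxzyxyyzzz  (last char: 'z')
  sorted[1] = xxzyxyyzzz$  (last char: '$')
  sorted[2] = xyyzzz$xxzy  (last char: 'y')
  sorted[3] = xzyxyyzzz$x  (last char: 'x')
  sorted[4] = yxyyzzz$xxz  (last char: 'z')
  sorted[5] = yyzzz$xxzyx  (last char: 'x')
  sorted[6] = yzzz$xxzyxy  (last char: 'y')
  sorted[7] = z$xxzyxyyzz  (last char: 'z')
  sorted[8] = zyxyyzzz$xx  (last char: 'x')
  sorted[9] = zz$xxzyxyyz  (last char: 'z')
  sorted[10] = zzz$xxzyxyy  (last char: 'y')
Last column: z$yxzxyzxzy
Original string S is at sorted index 1

Answer: z$yxzxyzxzy
1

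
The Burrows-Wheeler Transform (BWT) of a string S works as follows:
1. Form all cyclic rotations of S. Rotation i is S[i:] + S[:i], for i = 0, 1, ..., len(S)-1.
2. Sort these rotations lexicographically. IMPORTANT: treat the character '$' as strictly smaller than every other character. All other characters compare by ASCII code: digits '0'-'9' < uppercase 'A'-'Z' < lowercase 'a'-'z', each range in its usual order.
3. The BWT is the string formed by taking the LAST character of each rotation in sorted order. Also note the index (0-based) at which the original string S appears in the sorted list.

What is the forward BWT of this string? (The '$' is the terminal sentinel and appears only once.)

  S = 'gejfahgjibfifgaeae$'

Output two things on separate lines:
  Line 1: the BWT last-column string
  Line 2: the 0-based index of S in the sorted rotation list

Answer: eegfiaagjibf$hajfeg
12

Derivation:
All 19 rotations (rotation i = S[i:]+S[:i]):
  rot[0] = gejfahgjibfifgaeae$
  rot[1] = ejfahgjibfifgaeae$g
  rot[2] = jfahgjibfifgaeae$ge
  rot[3] = fahgjibfifgaeae$gej
  rot[4] = ahgjibfifgaeae$gejf
  rot[5] = hgjibfifgaeae$gejfa
  rot[6] = gjibfifgaeae$gejfah
  rot[7] = jibfifgaeae$gejfahg
  rot[8] = ibfifgaeae$gejfahgj
  rot[9] = bfifgaeae$gejfahgji
  rot[10] = fifgaeae$gejfahgjib
  rot[11] = ifgaeae$gejfahgjibf
  rot[12] = fgaeae$gejfahgjibfi
  rot[13] = gaeae$gejfahgjibfif
  rot[14] = aeae$gejfahgjibfifg
  rot[15] = eae$gejfahgjibfifga
  rot[16] = ae$gejfahgjibfifgae
  rot[17] = e$gejfahgjibfifgaea
  rot[18] = $gejfahgjibfifgaeae
Sorted (with $ < everything):
  sorted[0] = $gejfahgjibfifgaeae  (last char: 'e')
  sorted[1] = ae$gejfahgjibfifgae  (last char: 'e')
  sorted[2] = aeae$gejfahgjibfifg  (last char: 'g')
  sorted[3] = ahgjibfifgaeae$gejf  (last char: 'f')
  sorted[4] = bfifgaeae$gejfahgji  (last char: 'i')
  sorted[5] = e$gejfahgjibfifgaea  (last char: 'a')
  sorted[6] = eae$gejfahgjibfifga  (last char: 'a')
  sorted[7] = ejfahgjibfifgaeae$g  (last char: 'g')
  sorted[8] = fahgjibfifgaeae$gej  (last char: 'j')
  sorted[9] = fgaeae$gejfahgjibfi  (last char: 'i')
  sorted[10] = fifgaeae$gejfahgjib  (last char: 'b')
  sorted[11] = gaeae$gejfahgjibfif  (last char: 'f')
  sorted[12] = gejfahgjibfifgaeae$  (last char: '$')
  sorted[13] = gjibfifgaeae$gejfah  (last char: 'h')
  sorted[14] = hgjibfifgaeae$gejfa  (last char: 'a')
  sorted[15] = ibfifgaeae$gejfahgj  (last char: 'j')
  sorted[16] = ifgaeae$gejfahgjibf  (last char: 'f')
  sorted[17] = jfahgjibfifgaeae$ge  (last char: 'e')
  sorted[18] = jibfifgaeae$gejfahg  (last char: 'g')
Last column: eegfiaagjibf$hajfeg
Original string S is at sorted index 12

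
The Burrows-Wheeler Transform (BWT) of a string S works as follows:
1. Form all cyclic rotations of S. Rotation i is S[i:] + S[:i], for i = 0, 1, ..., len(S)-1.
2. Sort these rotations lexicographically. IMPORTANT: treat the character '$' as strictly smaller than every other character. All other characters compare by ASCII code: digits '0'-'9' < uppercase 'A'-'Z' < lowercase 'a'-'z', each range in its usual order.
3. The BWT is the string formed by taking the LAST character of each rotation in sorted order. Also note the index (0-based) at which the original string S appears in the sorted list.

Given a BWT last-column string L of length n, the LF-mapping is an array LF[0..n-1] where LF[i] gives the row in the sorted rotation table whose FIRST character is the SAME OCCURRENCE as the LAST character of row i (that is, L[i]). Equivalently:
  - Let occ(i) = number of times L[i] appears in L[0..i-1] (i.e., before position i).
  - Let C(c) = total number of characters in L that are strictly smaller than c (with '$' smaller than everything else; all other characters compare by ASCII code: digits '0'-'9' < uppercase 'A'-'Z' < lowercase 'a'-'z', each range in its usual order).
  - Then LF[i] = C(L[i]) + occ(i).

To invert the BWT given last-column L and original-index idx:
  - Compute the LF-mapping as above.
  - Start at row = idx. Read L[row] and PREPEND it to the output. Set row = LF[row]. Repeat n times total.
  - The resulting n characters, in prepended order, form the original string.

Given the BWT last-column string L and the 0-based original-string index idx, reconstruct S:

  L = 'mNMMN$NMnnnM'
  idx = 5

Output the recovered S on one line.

Answer: NMMMNNMnnnm$

Derivation:
LF mapping: 8 5 1 2 6 0 7 3 9 10 11 4
Walk LF starting at row 5, prepending L[row]:
  step 1: row=5, L[5]='$', prepend. Next row=LF[5]=0
  step 2: row=0, L[0]='m', prepend. Next row=LF[0]=8
  step 3: row=8, L[8]='n', prepend. Next row=LF[8]=9
  step 4: row=9, L[9]='n', prepend. Next row=LF[9]=10
  step 5: row=10, L[10]='n', prepend. Next row=LF[10]=11
  step 6: row=11, L[11]='M', prepend. Next row=LF[11]=4
  step 7: row=4, L[4]='N', prepend. Next row=LF[4]=6
  step 8: row=6, L[6]='N', prepend. Next row=LF[6]=7
  step 9: row=7, L[7]='M', prepend. Next row=LF[7]=3
  step 10: row=3, L[3]='M', prepend. Next row=LF[3]=2
  step 11: row=2, L[2]='M', prepend. Next row=LF[2]=1
  step 12: row=1, L[1]='N', prepend. Next row=LF[1]=5
Reversed output: NMMMNNMnnnm$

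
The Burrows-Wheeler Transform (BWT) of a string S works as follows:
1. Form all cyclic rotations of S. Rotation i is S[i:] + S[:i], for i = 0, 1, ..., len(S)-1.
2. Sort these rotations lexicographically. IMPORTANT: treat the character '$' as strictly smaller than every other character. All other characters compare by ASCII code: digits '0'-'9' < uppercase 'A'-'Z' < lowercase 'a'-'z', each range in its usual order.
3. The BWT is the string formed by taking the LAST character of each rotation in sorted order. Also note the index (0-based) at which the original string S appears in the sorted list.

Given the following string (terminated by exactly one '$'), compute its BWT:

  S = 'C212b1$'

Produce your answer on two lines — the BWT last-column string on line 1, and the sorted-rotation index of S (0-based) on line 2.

Answer: 1b2C1$2
5

Derivation:
All 7 rotations (rotation i = S[i:]+S[:i]):
  rot[0] = C212b1$
  rot[1] = 212b1$C
  rot[2] = 12b1$C2
  rot[3] = 2b1$C21
  rot[4] = b1$C212
  rot[5] = 1$C212b
  rot[6] = $C212b1
Sorted (with $ < everything):
  sorted[0] = $C212b1  (last char: '1')
  sorted[1] = 1$C212b  (last char: 'b')
  sorted[2] = 12b1$C2  (last char: '2')
  sorted[3] = 212b1$C  (last char: 'C')
  sorted[4] = 2b1$C21  (last char: '1')
  sorted[5] = C212b1$  (last char: '$')
  sorted[6] = b1$C212  (last char: '2')
Last column: 1b2C1$2
Original string S is at sorted index 5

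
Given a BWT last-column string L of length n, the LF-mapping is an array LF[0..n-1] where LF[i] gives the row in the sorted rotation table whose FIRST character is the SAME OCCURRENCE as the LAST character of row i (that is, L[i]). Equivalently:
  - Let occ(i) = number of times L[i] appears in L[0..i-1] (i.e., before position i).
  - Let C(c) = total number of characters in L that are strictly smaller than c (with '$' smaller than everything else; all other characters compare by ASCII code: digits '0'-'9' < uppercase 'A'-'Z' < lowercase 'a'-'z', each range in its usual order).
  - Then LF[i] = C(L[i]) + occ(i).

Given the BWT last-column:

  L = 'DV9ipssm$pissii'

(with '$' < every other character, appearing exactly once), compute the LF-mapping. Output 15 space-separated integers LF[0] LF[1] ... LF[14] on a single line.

Char counts: '$':1, '9':1, 'D':1, 'V':1, 'i':4, 'm':1, 'p':2, 's':4
C (first-col start): C('$')=0, C('9')=1, C('D')=2, C('V')=3, C('i')=4, C('m')=8, C('p')=9, C('s')=11
L[0]='D': occ=0, LF[0]=C('D')+0=2+0=2
L[1]='V': occ=0, LF[1]=C('V')+0=3+0=3
L[2]='9': occ=0, LF[2]=C('9')+0=1+0=1
L[3]='i': occ=0, LF[3]=C('i')+0=4+0=4
L[4]='p': occ=0, LF[4]=C('p')+0=9+0=9
L[5]='s': occ=0, LF[5]=C('s')+0=11+0=11
L[6]='s': occ=1, LF[6]=C('s')+1=11+1=12
L[7]='m': occ=0, LF[7]=C('m')+0=8+0=8
L[8]='$': occ=0, LF[8]=C('$')+0=0+0=0
L[9]='p': occ=1, LF[9]=C('p')+1=9+1=10
L[10]='i': occ=1, LF[10]=C('i')+1=4+1=5
L[11]='s': occ=2, LF[11]=C('s')+2=11+2=13
L[12]='s': occ=3, LF[12]=C('s')+3=11+3=14
L[13]='i': occ=2, LF[13]=C('i')+2=4+2=6
L[14]='i': occ=3, LF[14]=C('i')+3=4+3=7

Answer: 2 3 1 4 9 11 12 8 0 10 5 13 14 6 7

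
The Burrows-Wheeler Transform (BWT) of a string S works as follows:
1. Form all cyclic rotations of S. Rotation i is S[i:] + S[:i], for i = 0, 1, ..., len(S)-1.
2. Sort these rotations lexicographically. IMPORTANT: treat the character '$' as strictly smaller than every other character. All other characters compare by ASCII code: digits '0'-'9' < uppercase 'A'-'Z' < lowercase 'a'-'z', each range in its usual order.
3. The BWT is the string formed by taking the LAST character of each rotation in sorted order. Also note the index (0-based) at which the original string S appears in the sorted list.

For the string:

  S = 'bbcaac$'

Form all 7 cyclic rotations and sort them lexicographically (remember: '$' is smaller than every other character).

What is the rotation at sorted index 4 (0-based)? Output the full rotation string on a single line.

Answer: bcaac$b

Derivation:
All 7 rotations (rotation i = S[i:]+S[:i]):
  rot[0] = bbcaac$
  rot[1] = bcaac$b
  rot[2] = caac$bb
  rot[3] = aac$bbc
  rot[4] = ac$bbca
  rot[5] = c$bbcaa
  rot[6] = $bbcaac
Sorted (with $ < everything):
  sorted[0] = $bbcaac
  sorted[1] = aac$bbc
  sorted[2] = ac$bbca
  sorted[3] = bbcaac$
  sorted[4] = bcaac$b
  sorted[5] = c$bbcaa
  sorted[6] = caac$bb
sorted[4] = bcaac$b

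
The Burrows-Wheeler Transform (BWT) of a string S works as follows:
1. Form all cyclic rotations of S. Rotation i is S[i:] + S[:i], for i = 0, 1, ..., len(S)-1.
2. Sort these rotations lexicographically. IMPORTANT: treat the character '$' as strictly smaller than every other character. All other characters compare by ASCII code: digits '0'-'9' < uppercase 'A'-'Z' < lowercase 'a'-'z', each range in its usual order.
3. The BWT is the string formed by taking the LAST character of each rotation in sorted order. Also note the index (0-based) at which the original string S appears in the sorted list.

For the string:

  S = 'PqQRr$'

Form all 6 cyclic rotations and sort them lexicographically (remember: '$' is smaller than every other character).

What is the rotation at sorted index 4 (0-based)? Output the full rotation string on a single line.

Answer: qQRr$P

Derivation:
All 6 rotations (rotation i = S[i:]+S[:i]):
  rot[0] = PqQRr$
  rot[1] = qQRr$P
  rot[2] = QRr$Pq
  rot[3] = Rr$PqQ
  rot[4] = r$PqQR
  rot[5] = $PqQRr
Sorted (with $ < everything):
  sorted[0] = $PqQRr
  sorted[1] = PqQRr$
  sorted[2] = QRr$Pq
  sorted[3] = Rr$PqQ
  sorted[4] = qQRr$P
  sorted[5] = r$PqQR
sorted[4] = qQRr$P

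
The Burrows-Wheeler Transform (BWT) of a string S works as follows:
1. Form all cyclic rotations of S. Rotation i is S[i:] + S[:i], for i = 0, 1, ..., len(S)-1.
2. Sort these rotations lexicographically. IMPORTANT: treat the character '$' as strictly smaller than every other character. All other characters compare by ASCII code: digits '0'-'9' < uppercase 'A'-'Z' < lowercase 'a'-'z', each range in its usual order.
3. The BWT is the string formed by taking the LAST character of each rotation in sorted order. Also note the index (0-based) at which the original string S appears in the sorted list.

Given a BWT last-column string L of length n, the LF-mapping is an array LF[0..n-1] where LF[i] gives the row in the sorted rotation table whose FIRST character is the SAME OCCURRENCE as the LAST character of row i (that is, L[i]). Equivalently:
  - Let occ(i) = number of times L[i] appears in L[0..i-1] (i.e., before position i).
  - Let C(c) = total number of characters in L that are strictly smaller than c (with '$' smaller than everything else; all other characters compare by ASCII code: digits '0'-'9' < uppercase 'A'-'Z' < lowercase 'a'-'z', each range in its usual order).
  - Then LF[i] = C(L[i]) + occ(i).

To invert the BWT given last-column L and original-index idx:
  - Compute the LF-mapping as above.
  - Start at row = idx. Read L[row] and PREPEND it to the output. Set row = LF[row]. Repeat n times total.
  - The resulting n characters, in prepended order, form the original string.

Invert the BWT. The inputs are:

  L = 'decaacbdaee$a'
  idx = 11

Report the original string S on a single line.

Answer: edcbcaaeeaad$

Derivation:
LF mapping: 8 10 6 1 2 7 5 9 3 11 12 0 4
Walk LF starting at row 11, prepending L[row]:
  step 1: row=11, L[11]='$', prepend. Next row=LF[11]=0
  step 2: row=0, L[0]='d', prepend. Next row=LF[0]=8
  step 3: row=8, L[8]='a', prepend. Next row=LF[8]=3
  step 4: row=3, L[3]='a', prepend. Next row=LF[3]=1
  step 5: row=1, L[1]='e', prepend. Next row=LF[1]=10
  step 6: row=10, L[10]='e', prepend. Next row=LF[10]=12
  step 7: row=12, L[12]='a', prepend. Next row=LF[12]=4
  step 8: row=4, L[4]='a', prepend. Next row=LF[4]=2
  step 9: row=2, L[2]='c', prepend. Next row=LF[2]=6
  step 10: row=6, L[6]='b', prepend. Next row=LF[6]=5
  step 11: row=5, L[5]='c', prepend. Next row=LF[5]=7
  step 12: row=7, L[7]='d', prepend. Next row=LF[7]=9
  step 13: row=9, L[9]='e', prepend. Next row=LF[9]=11
Reversed output: edcbcaaeeaad$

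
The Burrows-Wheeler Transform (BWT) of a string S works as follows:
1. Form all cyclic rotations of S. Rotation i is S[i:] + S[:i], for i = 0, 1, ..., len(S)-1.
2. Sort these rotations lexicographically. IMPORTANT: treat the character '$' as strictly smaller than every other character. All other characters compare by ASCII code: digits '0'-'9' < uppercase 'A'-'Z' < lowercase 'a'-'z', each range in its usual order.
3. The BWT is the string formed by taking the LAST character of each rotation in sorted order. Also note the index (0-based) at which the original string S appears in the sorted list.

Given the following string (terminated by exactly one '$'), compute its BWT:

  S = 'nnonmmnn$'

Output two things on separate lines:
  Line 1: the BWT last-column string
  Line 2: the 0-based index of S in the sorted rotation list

All 9 rotations (rotation i = S[i:]+S[:i]):
  rot[0] = nnonmmnn$
  rot[1] = nonmmnn$n
  rot[2] = onmmnn$nn
  rot[3] = nmmnn$nno
  rot[4] = mmnn$nnon
  rot[5] = mnn$nnonm
  rot[6] = nn$nnonmm
  rot[7] = n$nnonmmn
  rot[8] = $nnonmmnn
Sorted (with $ < everything):
  sorted[0] = $nnonmmnn  (last char: 'n')
  sorted[1] = mmnn$nnon  (last char: 'n')
  sorted[2] = mnn$nnonm  (last char: 'm')
  sorted[3] = n$nnonmmn  (last char: 'n')
  sorted[4] = nmmnn$nno  (last char: 'o')
  sorted[5] = nn$nnonmm  (last char: 'm')
  sorted[6] = nnonmmnn$  (last char: '$')
  sorted[7] = nonmmnn$n  (last char: 'n')
  sorted[8] = onmmnn$nn  (last char: 'n')
Last column: nnmnom$nn
Original string S is at sorted index 6

Answer: nnmnom$nn
6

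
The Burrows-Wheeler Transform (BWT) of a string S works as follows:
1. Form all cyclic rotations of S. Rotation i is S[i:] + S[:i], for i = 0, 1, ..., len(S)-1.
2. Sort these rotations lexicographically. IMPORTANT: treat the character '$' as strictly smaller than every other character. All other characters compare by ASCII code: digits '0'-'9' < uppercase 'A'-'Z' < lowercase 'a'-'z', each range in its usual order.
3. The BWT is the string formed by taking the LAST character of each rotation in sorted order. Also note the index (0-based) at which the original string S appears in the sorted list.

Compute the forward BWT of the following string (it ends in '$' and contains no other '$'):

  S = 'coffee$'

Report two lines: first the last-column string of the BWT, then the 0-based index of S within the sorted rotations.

Answer: e$effoc
1

Derivation:
All 7 rotations (rotation i = S[i:]+S[:i]):
  rot[0] = coffee$
  rot[1] = offee$c
  rot[2] = ffee$co
  rot[3] = fee$cof
  rot[4] = ee$coff
  rot[5] = e$coffe
  rot[6] = $coffee
Sorted (with $ < everything):
  sorted[0] = $coffee  (last char: 'e')
  sorted[1] = coffee$  (last char: '$')
  sorted[2] = e$coffe  (last char: 'e')
  sorted[3] = ee$coff  (last char: 'f')
  sorted[4] = fee$cof  (last char: 'f')
  sorted[5] = ffee$co  (last char: 'o')
  sorted[6] = offee$c  (last char: 'c')
Last column: e$effoc
Original string S is at sorted index 1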